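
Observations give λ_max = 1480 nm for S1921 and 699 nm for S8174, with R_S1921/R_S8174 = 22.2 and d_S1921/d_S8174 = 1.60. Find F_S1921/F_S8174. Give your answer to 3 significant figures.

Wien's law: T_S1921/T_S8174 = λ_S8174/λ_S1921 = 699/1480 = 0.4723.
L_S1921/L_S8174 = (R_S1921/R_S8174)²(T_S1921/T_S8174)⁴ = (22.2)²(0.4723)⁴ = 24.52.
F_S1921/F_S8174 = (L_S1921/L_S8174)/(d_S1921/d_S8174)² = 24.52/(1.60)² = 9.579.

9.58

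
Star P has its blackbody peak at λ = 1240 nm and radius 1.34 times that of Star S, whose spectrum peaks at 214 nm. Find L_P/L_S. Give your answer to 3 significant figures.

Wien's law gives T ∝ 1/λ_max, so T_P/T_S = λ_S/λ_P = 214/1240 = 0.1726.
Then L ∝ R²T⁴ gives L_P/L_S = (1.34)² × (0.1726)⁴ = 1.796 × 8.871×10^-4 = 0.001593.

0.00159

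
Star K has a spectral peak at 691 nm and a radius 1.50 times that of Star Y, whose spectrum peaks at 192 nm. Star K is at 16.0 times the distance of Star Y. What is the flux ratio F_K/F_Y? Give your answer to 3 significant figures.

Wien's law: T_K/T_Y = λ_Y/λ_K = 192/691 = 0.2779.
L_K/L_Y = (R_K/R_Y)²(T_K/T_Y)⁴ = (1.50)²(0.2779)⁴ = 0.01341.
F_K/F_Y = (L_K/L_Y)/(d_K/d_Y)² = 0.01341/(16.0)² = 5.239×10^-5.

5.24×10^-5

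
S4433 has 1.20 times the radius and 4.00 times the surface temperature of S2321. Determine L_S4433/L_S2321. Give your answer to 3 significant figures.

From the Stefan–Boltzmann law, L ∝ R²T⁴, so
L_S4433/L_S2321 = (R_S4433/R_S2321)² (T_S4433/T_S2321)⁴ = (1.20)² × (4.00)⁴ = 1.440 × 256.0 = 368.6.

369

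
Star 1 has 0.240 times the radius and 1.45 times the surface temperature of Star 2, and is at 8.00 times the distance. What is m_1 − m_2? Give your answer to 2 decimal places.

6.00

L_1/L_2 = (0.240)²(1.45)⁴ = 0.2546.
F_1/F_2 = (L_1/L_2)/(d_1/d_2)² = 0.2546/64.00 = 0.003978.
m_1 − m_2 = −2.5 log₁₀(0.003978) = 6.00.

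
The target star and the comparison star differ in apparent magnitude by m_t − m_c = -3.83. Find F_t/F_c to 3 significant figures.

F_t/F_c = 10^(−(m_t − m_c)/2.5) = 10^(3.83/2.5) = 10^1.532 = 34.04.

34.0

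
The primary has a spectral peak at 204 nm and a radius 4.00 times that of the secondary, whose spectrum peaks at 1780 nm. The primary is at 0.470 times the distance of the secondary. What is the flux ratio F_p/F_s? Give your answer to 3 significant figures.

Wien's law: T_p/T_s = λ_s/λ_p = 1780/204 = 8.725.
L_p/L_s = (R_p/R_s)²(T_p/T_s)⁴ = (4.00)²(8.725)⁴ = 9.274×10^4.
F_p/F_s = (L_p/L_s)/(d_p/d_s)² = 9.274×10^4/(0.470)² = 4.198×10^5.

4.20×10^5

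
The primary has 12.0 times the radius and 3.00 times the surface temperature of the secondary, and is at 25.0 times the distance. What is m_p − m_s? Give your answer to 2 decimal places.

-3.18

L_p/L_s = (12.0)²(3.00)⁴ = 1.166×10^4.
F_p/F_s = (L_p/L_s)/(d_p/d_s)² = 1.166×10^4/625.0 = 18.66.
m_p − m_s = −2.5 log₁₀(18.66) = -3.18.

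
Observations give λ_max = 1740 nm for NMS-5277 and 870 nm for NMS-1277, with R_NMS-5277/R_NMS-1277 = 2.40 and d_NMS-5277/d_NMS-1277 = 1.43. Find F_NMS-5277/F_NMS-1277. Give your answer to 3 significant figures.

Wien's law: T_NMS-5277/T_NMS-1277 = λ_NMS-1277/λ_NMS-5277 = 870/1740 = 0.5000.
L_NMS-5277/L_NMS-1277 = (R_NMS-5277/R_NMS-1277)²(T_NMS-5277/T_NMS-1277)⁴ = (2.40)²(0.5000)⁴ = 0.3600.
F_NMS-5277/F_NMS-1277 = (L_NMS-5277/L_NMS-1277)/(d_NMS-5277/d_NMS-1277)² = 0.3600/(1.43)² = 0.1760.

0.176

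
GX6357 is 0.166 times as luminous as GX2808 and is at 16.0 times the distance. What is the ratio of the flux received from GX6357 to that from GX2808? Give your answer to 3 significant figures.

F = L/(4πd²), so F_GX6357/F_GX2808 = (L_GX6357/L_GX2808) / (d_GX6357/d_GX2808)²
= 0.166 / (16.0)² = 0.166 / 256.0 = 6.484×10^-4.

6.48×10^-4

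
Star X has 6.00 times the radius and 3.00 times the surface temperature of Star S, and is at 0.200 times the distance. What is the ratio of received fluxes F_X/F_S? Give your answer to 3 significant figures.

L_X/L_S = (R_X/R_S)²(T_X/T_S)⁴ = (6.00)² × (3.00)⁴ = 2916.
F_X/F_S = (L_X/L_S)/(d_X/d_S)² = 2916 / (0.200)² = 7.290×10^4.

7.29×10^4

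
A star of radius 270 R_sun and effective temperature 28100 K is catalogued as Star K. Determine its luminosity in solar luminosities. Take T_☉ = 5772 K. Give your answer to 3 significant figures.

4.09×10^7 solar luminosities

L/L_☉ = (R/R_☉)² (T/T_☉)⁴ = (270)² × (28100/5772)⁴
       = 7.290×10^4 × (4.868)⁴ = 7.290×10^4 × 561.7 = 4.095×10^7.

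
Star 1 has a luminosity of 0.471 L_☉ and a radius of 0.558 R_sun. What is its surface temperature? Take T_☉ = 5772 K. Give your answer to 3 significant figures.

T/T_☉ = (L/L_☉)^(1/4) / (R/R_☉)^(1/2)
T = 5772 × (0.471)^(1/4) / √(0.558) = 5772 × 0.8284 / 0.7470 = 6401 K.

6.40×10^3 K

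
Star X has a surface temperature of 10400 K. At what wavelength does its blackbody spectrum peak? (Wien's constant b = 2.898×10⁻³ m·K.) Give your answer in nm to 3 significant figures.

279 nm

λ_max = b/T = 2.898×10⁻³ / 10400 = 2.79×10^-7 m = 278.7 nm.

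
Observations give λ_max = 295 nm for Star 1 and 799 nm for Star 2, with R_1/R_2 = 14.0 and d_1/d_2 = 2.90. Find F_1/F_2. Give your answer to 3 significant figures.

Wien's law: T_1/T_2 = λ_2/λ_1 = 799/295 = 2.708.
L_1/L_2 = (R_1/R_2)²(T_1/T_2)⁴ = (14.0)²(2.708)⁴ = 1.055×10^4.
F_1/F_2 = (L_1/L_2)/(d_1/d_2)² = 1.055×10^4/(2.90)² = 1254.

1.25×10^3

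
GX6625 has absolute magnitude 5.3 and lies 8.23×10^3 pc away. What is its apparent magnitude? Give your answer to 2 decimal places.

m = M + 5 log₁₀(d/10 pc) = 5.3 + 5 log₁₀(8.23×10^3/10)
  = 5.3 + 5 × 2.915 = 5.3 + 14.58 = 19.88.

19.88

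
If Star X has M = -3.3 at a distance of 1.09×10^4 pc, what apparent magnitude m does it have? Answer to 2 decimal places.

m = M + 5 log₁₀(d/10 pc) = -3.3 + 5 log₁₀(1.09×10^4/10)
  = -3.3 + 5 × 3.037 = -3.3 + 15.19 = 11.89.

11.89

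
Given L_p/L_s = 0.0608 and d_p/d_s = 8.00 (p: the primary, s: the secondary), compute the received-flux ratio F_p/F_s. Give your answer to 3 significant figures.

9.50×10^-4

F = L/(4πd²), so F_p/F_s = (L_p/L_s) / (d_p/d_s)²
= 0.0608 / (8.00)² = 0.0608 / 64.00 = 9.500×10^-4.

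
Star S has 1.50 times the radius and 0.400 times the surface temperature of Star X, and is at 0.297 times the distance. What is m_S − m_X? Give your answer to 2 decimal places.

0.46

L_S/L_X = (1.50)²(0.400)⁴ = 0.05760.
F_S/F_X = (L_S/L_X)/(d_S/d_X)² = 0.05760/0.08821 = 0.6530.
m_S − m_X = −2.5 log₁₀(0.6530) = 0.46.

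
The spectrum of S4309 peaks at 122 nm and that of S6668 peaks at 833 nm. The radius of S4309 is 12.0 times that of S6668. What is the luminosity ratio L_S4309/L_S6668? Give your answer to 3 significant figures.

Wien's law gives T ∝ 1/λ_max, so T_S4309/T_S6668 = λ_S6668/λ_S4309 = 833/122 = 6.828.
Then L ∝ R²T⁴ gives L_S4309/L_S6668 = (12.0)² × (6.828)⁴ = 144.0 × 2173 = 3.130×10^5.

3.13×10^5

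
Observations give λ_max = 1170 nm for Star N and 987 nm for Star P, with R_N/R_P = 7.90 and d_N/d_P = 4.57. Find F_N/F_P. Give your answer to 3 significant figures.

1.51

Wien's law: T_N/T_P = λ_P/λ_N = 987/1170 = 0.8436.
L_N/L_P = (R_N/R_P)²(T_N/T_P)⁴ = (7.90)²(0.8436)⁴ = 31.61.
F_N/F_P = (L_N/L_P)/(d_N/d_P)² = 31.61/(4.57)² = 1.513.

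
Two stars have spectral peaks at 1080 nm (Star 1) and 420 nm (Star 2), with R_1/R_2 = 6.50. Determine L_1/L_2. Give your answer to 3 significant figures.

Wien's law gives T ∝ 1/λ_max, so T_1/T_2 = λ_2/λ_1 = 420/1080 = 0.3889.
Then L ∝ R²T⁴ gives L_1/L_2 = (6.50)² × (0.3889)⁴ = 42.25 × 0.02287 = 0.9663.

0.966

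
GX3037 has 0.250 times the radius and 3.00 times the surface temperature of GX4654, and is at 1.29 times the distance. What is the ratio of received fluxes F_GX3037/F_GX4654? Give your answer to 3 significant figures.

L_GX3037/L_GX4654 = (R_GX3037/R_GX4654)²(T_GX3037/T_GX4654)⁴ = (0.250)² × (3.00)⁴ = 5.062.
F_GX3037/F_GX4654 = (L_GX3037/L_GX4654)/(d_GX3037/d_GX4654)² = 5.062 / (1.29)² = 3.042.

3.04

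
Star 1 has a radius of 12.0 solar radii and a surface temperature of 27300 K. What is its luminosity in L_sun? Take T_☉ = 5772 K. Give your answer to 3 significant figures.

L/L_☉ = (R/R_☉)² (T/T_☉)⁴ = (12.0)² × (27300/5772)⁴
       = 144.0 × (4.730)⁴ = 144.0 × 500.4 = 7.206×10^4.

7.21×10^4 L_sun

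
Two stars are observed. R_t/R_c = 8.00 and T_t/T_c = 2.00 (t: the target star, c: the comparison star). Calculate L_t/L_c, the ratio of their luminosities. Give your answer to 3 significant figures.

1.02×10^3

From the Stefan–Boltzmann law, L ∝ R²T⁴, so
L_t/L_c = (R_t/R_c)² (T_t/T_c)⁴ = (8.00)² × (2.00)⁴ = 64.00 × 16.00 = 1024.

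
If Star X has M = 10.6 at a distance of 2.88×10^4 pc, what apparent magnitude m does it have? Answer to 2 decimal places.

m = M + 5 log₁₀(d/10 pc) = 10.6 + 5 log₁₀(2.88×10^4/10)
  = 10.6 + 5 × 3.459 = 10.6 + 17.30 = 27.90.

27.90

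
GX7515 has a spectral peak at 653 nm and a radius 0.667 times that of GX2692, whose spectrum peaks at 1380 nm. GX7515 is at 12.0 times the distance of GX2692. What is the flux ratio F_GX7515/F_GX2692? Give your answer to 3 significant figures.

0.0616

Wien's law: T_GX7515/T_GX2692 = λ_GX2692/λ_GX7515 = 1380/653 = 2.113.
L_GX7515/L_GX2692 = (R_GX7515/R_GX2692)²(T_GX7515/T_GX2692)⁴ = (0.667)²(2.113)⁴ = 8.874.
F_GX7515/F_GX2692 = (L_GX7515/L_GX2692)/(d_GX7515/d_GX2692)² = 8.874/(12.0)² = 0.06162.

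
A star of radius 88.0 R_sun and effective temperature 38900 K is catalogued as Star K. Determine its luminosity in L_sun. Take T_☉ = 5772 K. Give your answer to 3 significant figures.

1.60×10^7 L_sun

L/L_☉ = (R/R_☉)² (T/T_☉)⁴ = (88.0)² × (38900/5772)⁴
       = 7744 × (6.739)⁴ = 7744 × 2063 = 1.598×10^7.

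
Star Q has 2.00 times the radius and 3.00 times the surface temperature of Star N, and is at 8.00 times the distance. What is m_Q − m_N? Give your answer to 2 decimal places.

L_Q/L_N = (2.00)²(3.00)⁴ = 324.0.
F_Q/F_N = (L_Q/L_N)/(d_Q/d_N)² = 324.0/64.00 = 5.062.
m_Q − m_N = −2.5 log₁₀(5.062) = -1.76.

-1.76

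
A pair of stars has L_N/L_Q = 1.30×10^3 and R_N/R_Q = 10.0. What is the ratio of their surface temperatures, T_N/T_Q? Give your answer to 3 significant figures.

L ∝ R²T⁴ gives T ∝ (L/R²)^(1/4), so
T_N/T_Q = (1.30×10^3 / 10.0²)^(1/4) = (13.00)^(1/4) = 1.899.

1.90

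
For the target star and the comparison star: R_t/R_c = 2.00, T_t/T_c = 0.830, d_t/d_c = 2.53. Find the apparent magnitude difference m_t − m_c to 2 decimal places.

L_t/L_c = (2.00)²(0.830)⁴ = 1.898.
F_t/F_c = (L_t/L_c)/(d_t/d_c)² = 1.898/6.401 = 0.2966.
m_t − m_c = −2.5 log₁₀(0.2966) = 1.32.

1.32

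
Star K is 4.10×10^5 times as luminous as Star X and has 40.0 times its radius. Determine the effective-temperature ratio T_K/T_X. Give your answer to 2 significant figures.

L ∝ R²T⁴ gives T ∝ (L/R²)^(1/4), so
T_K/T_X = (4.10×10^5 / 40.0²)^(1/4) = (256.2)^(1/4) = 4.001.

4.0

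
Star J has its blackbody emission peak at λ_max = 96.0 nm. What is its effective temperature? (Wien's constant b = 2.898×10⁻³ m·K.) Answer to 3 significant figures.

3.02×10^4 K

T = b/λ_max = 2.898×10⁻³ / (96.0×10⁻⁹) = 3.019×10^4 K.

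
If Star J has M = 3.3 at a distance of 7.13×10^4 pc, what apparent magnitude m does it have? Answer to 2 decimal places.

22.57

m = M + 5 log₁₀(d/10 pc) = 3.3 + 5 log₁₀(7.13×10^4/10)
  = 3.3 + 5 × 3.853 = 3.3 + 19.27 = 22.57.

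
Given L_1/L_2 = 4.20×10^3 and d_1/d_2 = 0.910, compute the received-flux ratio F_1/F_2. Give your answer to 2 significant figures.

5.1×10^3

F = L/(4πd²), so F_1/F_2 = (L_1/L_2) / (d_1/d_2)²
= 4.20×10^3 / (0.910)² = 4.20×10^3 / 0.8281 = 5072.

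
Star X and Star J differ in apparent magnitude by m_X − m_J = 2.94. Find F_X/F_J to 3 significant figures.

0.0667

F_X/F_J = 10^(−(m_X − m_J)/2.5) = 10^(-2.94/2.5) = 10^-1.176 = 0.06668.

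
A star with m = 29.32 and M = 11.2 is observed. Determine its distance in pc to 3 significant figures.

4.21×10^4 pc

m − M = 5 log₁₀(d/10 pc)
29.32 − (11.2) = 18.12 = 5 log₁₀(d/10)
d = 10 × 10^(18.12/5) = 10 × 10^3.624 = 4.207×10^4 pc.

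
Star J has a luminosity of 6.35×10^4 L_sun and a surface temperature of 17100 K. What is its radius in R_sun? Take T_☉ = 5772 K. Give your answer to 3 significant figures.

R/R_☉ = √(L/L_☉) / (T/T_☉)² = √(6.35×10^4) / (2.963)²
       = 252.0 / 8.777 = 28.71.

28.7 R_sun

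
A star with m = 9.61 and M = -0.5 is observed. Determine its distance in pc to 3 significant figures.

1.05×10^3 pc

m − M = 5 log₁₀(d/10 pc)
9.61 − (-0.5) = 10.11 = 5 log₁₀(d/10)
d = 10 × 10^(10.11/5) = 10 × 10^2.022 = 1052 pc.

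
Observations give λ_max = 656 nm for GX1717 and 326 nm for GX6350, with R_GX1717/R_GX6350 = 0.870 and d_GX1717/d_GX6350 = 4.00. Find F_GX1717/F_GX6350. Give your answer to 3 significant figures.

0.00289

Wien's law: T_GX1717/T_GX6350 = λ_GX6350/λ_GX1717 = 326/656 = 0.4970.
L_GX1717/L_GX6350 = (R_GX1717/R_GX6350)²(T_GX1717/T_GX6350)⁴ = (0.870)²(0.4970)⁴ = 0.04616.
F_GX1717/F_GX6350 = (L_GX1717/L_GX6350)/(d_GX1717/d_GX6350)² = 0.04616/(4.00)² = 0.002885.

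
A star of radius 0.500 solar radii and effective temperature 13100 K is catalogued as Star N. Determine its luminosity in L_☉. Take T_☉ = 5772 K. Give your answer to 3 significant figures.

6.63 L_☉

L/L_☉ = (R/R_☉)² (T/T_☉)⁴ = (0.500)² × (13100/5772)⁴
       = 0.2500 × (2.270)⁴ = 0.2500 × 26.53 = 6.633.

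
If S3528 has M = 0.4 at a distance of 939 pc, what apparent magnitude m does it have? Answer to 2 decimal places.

10.26

m = M + 5 log₁₀(d/10 pc) = 0.4 + 5 log₁₀(939/10)
  = 0.4 + 5 × 1.973 = 0.4 + 9.86 = 10.26.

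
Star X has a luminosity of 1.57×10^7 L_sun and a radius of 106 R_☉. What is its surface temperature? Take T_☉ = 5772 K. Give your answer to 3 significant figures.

T/T_☉ = (L/L_☉)^(1/4) / (R/R_☉)^(1/2)
T = 5772 × (1.57×10^7)^(1/4) / √(106) = 5772 × 62.95 / 10.30 = 3.529×10^4 K.

3.53×10^4 K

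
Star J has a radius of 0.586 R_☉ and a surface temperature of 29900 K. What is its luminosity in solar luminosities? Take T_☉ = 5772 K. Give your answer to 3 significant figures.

L/L_☉ = (R/R_☉)² (T/T_☉)⁴ = (0.586)² × (29900/5772)⁴
       = 0.3434 × (5.180)⁴ = 0.3434 × 720.1 = 247.3.

247 solar luminosities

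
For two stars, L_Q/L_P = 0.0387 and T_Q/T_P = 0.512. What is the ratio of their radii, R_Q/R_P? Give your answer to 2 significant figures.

0.75

L ∝ R²T⁴ gives R ∝ √L / T², so
R_Q/R_P = √(0.0387) / (0.512)² = 0.1967 / 0.2621 = 0.7504.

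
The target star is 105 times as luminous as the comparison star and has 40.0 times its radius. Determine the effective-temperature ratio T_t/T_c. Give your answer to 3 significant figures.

0.506

L ∝ R²T⁴ gives T ∝ (L/R²)^(1/4), so
T_t/T_c = (105 / 40.0²)^(1/4) = (0.06563)^(1/4) = 0.5061.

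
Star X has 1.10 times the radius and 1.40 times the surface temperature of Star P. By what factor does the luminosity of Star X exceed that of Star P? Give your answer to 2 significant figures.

4.6

From the Stefan–Boltzmann law, L ∝ R²T⁴, so
L_X/L_P = (R_X/R_P)² (T_X/T_P)⁴ = (1.10)² × (1.40)⁴ = 1.210 × 3.842 = 4.648.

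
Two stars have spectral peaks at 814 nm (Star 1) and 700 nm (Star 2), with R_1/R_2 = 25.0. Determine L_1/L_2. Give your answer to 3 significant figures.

Wien's law gives T ∝ 1/λ_max, so T_1/T_2 = λ_2/λ_1 = 700/814 = 0.8600.
Then L ∝ R²T⁴ gives L_1/L_2 = (25.0)² × (0.8600)⁴ = 625.0 × 0.5469 = 341.8.

342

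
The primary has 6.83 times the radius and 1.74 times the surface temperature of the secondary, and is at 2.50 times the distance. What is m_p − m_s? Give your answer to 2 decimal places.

-4.59

L_p/L_s = (6.83)²(1.74)⁴ = 427.6.
F_p/F_s = (L_p/L_s)/(d_p/d_s)² = 427.6/6.250 = 68.42.
m_p − m_s = −2.5 log₁₀(68.42) = -4.59.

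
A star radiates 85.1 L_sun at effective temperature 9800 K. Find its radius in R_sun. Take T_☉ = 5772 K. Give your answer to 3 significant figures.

3.20 R_sun

R/R_☉ = √(L/L_☉) / (T/T_☉)² = √(85.1) / (1.698)²
       = 9.225 / 2.883 = 3.200.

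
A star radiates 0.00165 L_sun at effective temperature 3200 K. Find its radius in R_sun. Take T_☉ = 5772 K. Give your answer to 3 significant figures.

0.132 R_sun

R/R_☉ = √(L/L_☉) / (T/T_☉)² = √(0.00165) / (0.5544)²
       = 0.04062 / 0.3074 = 0.1322.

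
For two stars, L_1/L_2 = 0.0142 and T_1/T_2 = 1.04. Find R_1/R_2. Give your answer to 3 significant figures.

L ∝ R²T⁴ gives R ∝ √L / T², so
R_1/R_2 = √(0.0142) / (1.04)² = 0.1192 / 1.082 = 0.1102.

0.110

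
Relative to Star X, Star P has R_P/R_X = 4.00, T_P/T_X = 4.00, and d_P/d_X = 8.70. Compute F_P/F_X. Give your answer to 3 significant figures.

54.1

L_P/L_X = (R_P/R_X)²(T_P/T_X)⁴ = (4.00)² × (4.00)⁴ = 4096.
F_P/F_X = (L_P/L_X)/(d_P/d_X)² = 4096 / (8.70)² = 54.12.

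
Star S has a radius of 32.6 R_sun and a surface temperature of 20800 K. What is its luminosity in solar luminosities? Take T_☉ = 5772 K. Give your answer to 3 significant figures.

1.79×10^5 solar luminosities

L/L_☉ = (R/R_☉)² (T/T_☉)⁴ = (32.6)² × (20800/5772)⁴
       = 1063 × (3.604)⁴ = 1063 × 168.6 = 1.792×10^5.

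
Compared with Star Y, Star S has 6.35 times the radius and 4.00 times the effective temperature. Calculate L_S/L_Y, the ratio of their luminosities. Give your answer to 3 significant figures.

1.03×10^4

From the Stefan–Boltzmann law, L ∝ R²T⁴, so
L_S/L_Y = (R_S/R_Y)² (T_S/T_Y)⁴ = (6.35)² × (4.00)⁴ = 40.32 × 256.0 = 1.032×10^4.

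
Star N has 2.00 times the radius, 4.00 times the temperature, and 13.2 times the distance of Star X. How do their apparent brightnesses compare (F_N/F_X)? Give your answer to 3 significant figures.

L_N/L_X = (R_N/R_X)²(T_N/T_X)⁴ = (2.00)² × (4.00)⁴ = 1024.
F_N/F_X = (L_N/L_X)/(d_N/d_X)² = 1024 / (13.2)² = 5.877.

5.88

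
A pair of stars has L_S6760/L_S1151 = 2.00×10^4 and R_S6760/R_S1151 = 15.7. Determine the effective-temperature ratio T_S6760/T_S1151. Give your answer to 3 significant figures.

L ∝ R²T⁴ gives T ∝ (L/R²)^(1/4), so
T_S6760/T_S1151 = (2.00×10^4 / 15.7²)^(1/4) = (81.14)^(1/4) = 3.001.

3.00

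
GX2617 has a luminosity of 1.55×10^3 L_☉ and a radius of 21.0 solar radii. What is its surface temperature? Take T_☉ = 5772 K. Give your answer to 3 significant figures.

7.90×10^3 K

T/T_☉ = (L/L_☉)^(1/4) / (R/R_☉)^(1/2)
T = 5772 × (1.55×10^3)^(1/4) / √(21.0) = 5772 × 6.275 / 4.583 = 7903 K.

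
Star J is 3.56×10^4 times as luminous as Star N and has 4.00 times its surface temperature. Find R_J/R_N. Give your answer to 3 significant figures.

11.8

L ∝ R²T⁴ gives R ∝ √L / T², so
R_J/R_N = √(3.56×10^4) / (4.00)² = 188.7 / 16.00 = 11.79.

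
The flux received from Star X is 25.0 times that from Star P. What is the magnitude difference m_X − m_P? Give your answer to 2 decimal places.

m_X − m_P = −2.5 log₁₀(F_X/F_P) = −2.5 log₁₀(25.0) = −2.5 × (1.398) = -3.495.

-3.49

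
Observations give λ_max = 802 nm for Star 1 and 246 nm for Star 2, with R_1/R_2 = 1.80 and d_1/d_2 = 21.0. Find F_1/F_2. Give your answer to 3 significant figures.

Wien's law: T_1/T_2 = λ_2/λ_1 = 246/802 = 0.3067.
L_1/L_2 = (R_1/R_2)²(T_1/T_2)⁴ = (1.80)²(0.3067)⁴ = 0.02868.
F_1/F_2 = (L_1/L_2)/(d_1/d_2)² = 0.02868/(21.0)² = 6.504×10^-5.

6.50×10^-5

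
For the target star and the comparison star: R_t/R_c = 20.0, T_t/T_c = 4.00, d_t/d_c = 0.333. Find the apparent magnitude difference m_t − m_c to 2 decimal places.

-14.91

L_t/L_c = (20.0)²(4.00)⁴ = 1.024×10^5.
F_t/F_c = (L_t/L_c)/(d_t/d_c)² = 1.024×10^5/0.1109 = 9.234×10^5.
m_t − m_c = −2.5 log₁₀(9.234×10^5) = -14.91.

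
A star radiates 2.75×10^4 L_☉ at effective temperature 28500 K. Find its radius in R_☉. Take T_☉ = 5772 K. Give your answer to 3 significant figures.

6.80 R_☉

R/R_☉ = √(L/L_☉) / (T/T_☉)² = √(2.75×10^4) / (4.938)²
       = 165.8 / 24.38 = 6.802.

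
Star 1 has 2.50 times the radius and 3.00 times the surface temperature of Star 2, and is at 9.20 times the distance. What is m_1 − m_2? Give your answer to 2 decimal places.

L_1/L_2 = (2.50)²(3.00)⁴ = 506.2.
F_1/F_2 = (L_1/L_2)/(d_1/d_2)² = 506.2/84.64 = 5.981.
m_1 − m_2 = −2.5 log₁₀(5.981) = -1.94.

-1.94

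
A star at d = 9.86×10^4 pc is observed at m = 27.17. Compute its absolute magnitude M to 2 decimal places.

7.20

M = m − 5 log₁₀(d/10 pc) = 27.17 − 5 log₁₀(9.86×10^4/10)
  = 27.17 − 5 × 3.994 = 27.17 − 19.97 = 7.20.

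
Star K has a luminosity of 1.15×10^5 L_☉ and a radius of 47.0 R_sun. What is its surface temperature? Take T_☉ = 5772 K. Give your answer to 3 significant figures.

1.55×10^4 K

T/T_☉ = (L/L_☉)^(1/4) / (R/R_☉)^(1/2)
T = 5772 × (1.15×10^5)^(1/4) / √(47.0) = 5772 × 18.42 / 6.856 = 1.550×10^4 K.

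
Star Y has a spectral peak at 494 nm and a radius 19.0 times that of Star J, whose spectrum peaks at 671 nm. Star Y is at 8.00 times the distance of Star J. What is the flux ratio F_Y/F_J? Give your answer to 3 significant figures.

19.2

Wien's law: T_Y/T_J = λ_J/λ_Y = 671/494 = 1.358.
L_Y/L_J = (R_Y/R_J)²(T_Y/T_J)⁴ = (19.0)²(1.358)⁴ = 1229.
F_Y/F_J = (L_Y/L_J)/(d_Y/d_J)² = 1229/(8.00)² = 19.20.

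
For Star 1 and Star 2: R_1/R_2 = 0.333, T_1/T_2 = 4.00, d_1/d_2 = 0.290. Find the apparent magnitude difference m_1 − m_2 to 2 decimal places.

L_1/L_2 = (0.333)²(4.00)⁴ = 28.39.
F_1/F_2 = (L_1/L_2)/(d_1/d_2)² = 28.39/0.08410 = 337.5.
m_1 − m_2 = −2.5 log₁₀(337.5) = -6.32.

-6.32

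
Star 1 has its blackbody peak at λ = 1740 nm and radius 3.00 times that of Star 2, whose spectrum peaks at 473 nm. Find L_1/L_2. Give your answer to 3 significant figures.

0.0491

Wien's law gives T ∝ 1/λ_max, so T_1/T_2 = λ_2/λ_1 = 473/1740 = 0.2718.
Then L ∝ R²T⁴ gives L_1/L_2 = (3.00)² × (0.2718)⁴ = 9.000 × 0.005461 = 0.04915.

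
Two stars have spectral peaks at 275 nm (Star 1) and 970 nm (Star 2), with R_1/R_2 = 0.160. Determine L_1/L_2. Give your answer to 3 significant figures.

3.96

Wien's law gives T ∝ 1/λ_max, so T_1/T_2 = λ_2/λ_1 = 970/275 = 3.527.
Then L ∝ R²T⁴ gives L_1/L_2 = (0.160)² × (3.527)⁴ = 0.02560 × 154.8 = 3.963.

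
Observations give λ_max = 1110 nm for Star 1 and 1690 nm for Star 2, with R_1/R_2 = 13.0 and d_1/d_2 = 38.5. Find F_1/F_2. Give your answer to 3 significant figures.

Wien's law: T_1/T_2 = λ_2/λ_1 = 1690/1110 = 1.523.
L_1/L_2 = (R_1/R_2)²(T_1/T_2)⁴ = (13.0)²(1.523)⁴ = 908.1.
F_1/F_2 = (L_1/L_2)/(d_1/d_2)² = 908.1/(38.5)² = 0.6127.

0.613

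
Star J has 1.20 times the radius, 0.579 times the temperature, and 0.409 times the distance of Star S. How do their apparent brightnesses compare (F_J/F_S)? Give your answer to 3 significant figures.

L_J/L_S = (R_J/R_S)²(T_J/T_S)⁴ = (1.20)² × (0.579)⁴ = 0.1618.
F_J/F_S = (L_J/L_S)/(d_J/d_S)² = 0.1618 / (0.409)² = 0.9675.

0.967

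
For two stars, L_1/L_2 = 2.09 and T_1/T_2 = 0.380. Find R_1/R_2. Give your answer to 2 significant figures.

10

L ∝ R²T⁴ gives R ∝ √L / T², so
R_1/R_2 = √(2.09) / (0.380)² = 1.446 / 0.1444 = 10.01.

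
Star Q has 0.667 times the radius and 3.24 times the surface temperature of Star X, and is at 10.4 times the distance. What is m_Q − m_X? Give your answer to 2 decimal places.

0.86

L_Q/L_X = (0.667)²(3.24)⁴ = 49.03.
F_Q/F_X = (L_Q/L_X)/(d_Q/d_X)² = 49.03/108.2 = 0.4533.
m_Q − m_X = −2.5 log₁₀(0.4533) = 0.86.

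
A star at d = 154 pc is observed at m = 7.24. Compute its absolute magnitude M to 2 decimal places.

M = m − 5 log₁₀(d/10 pc) = 7.24 − 5 log₁₀(154/10)
  = 7.24 − 5 × 1.188 = 7.24 − 5.94 = 1.30.

1.30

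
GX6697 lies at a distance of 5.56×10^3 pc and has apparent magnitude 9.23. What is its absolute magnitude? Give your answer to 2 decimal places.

M = m − 5 log₁₀(d/10 pc) = 9.23 − 5 log₁₀(5.56×10^3/10)
  = 9.23 − 5 × 2.745 = 9.23 − 13.73 = -4.50.

-4.50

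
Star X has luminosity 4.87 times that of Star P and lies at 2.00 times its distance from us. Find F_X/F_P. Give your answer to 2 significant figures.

1.2

F = L/(4πd²), so F_X/F_P = (L_X/L_P) / (d_X/d_P)²
= 4.87 / (2.00)² = 4.87 / 4.000 = 1.218.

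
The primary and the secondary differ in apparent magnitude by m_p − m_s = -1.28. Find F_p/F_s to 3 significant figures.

F_p/F_s = 10^(−(m_p − m_s)/2.5) = 10^(1.28/2.5) = 10^0.512 = 3.251.

3.25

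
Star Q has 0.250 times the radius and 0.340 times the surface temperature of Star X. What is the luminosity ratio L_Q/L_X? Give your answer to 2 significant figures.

8.4×10^-4

From the Stefan–Boltzmann law, L ∝ R²T⁴, so
L_Q/L_X = (R_Q/R_X)² (T_Q/T_X)⁴ = (0.250)² × (0.340)⁴ = 0.06250 × 0.01336 = 8.352×10^-4.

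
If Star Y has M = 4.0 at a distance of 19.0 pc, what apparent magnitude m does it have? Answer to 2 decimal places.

m = M + 5 log₁₀(d/10 pc) = 4.0 + 5 log₁₀(19.0/10)
  = 4.0 + 5 × 0.279 = 4.0 + 1.39 = 5.39.

5.39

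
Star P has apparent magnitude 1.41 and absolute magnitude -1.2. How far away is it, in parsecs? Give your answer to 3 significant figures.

33.3 pc

m − M = 5 log₁₀(d/10 pc)
1.41 − (-1.2) = 2.61 = 5 log₁₀(d/10)
d = 10 × 10^(2.61/5) = 10 × 10^0.522 = 33.27 pc.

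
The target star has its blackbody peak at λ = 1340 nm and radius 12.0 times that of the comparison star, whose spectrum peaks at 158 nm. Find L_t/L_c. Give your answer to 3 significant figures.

0.0278

Wien's law gives T ∝ 1/λ_max, so T_t/T_c = λ_c/λ_t = 158/1340 = 0.1179.
Then L ∝ R²T⁴ gives L_t/L_c = (12.0)² × (0.1179)⁴ = 144.0 × 1.933×10^-4 = 0.02783.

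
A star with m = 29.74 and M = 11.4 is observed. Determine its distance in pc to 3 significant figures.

4.66×10^4 pc

m − M = 5 log₁₀(d/10 pc)
29.74 − (11.4) = 18.34 = 5 log₁₀(d/10)
d = 10 × 10^(18.34/5) = 10 × 10^3.668 = 4.656×10^4 pc.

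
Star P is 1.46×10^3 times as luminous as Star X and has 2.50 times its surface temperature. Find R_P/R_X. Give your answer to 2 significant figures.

6.1

L ∝ R²T⁴ gives R ∝ √L / T², so
R_P/R_X = √(1.46×10^3) / (2.50)² = 38.21 / 6.250 = 6.114.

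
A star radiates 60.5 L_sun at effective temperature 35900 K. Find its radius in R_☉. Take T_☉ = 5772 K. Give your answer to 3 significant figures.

R/R_☉ = √(L/L_☉) / (T/T_☉)² = √(60.5) / (6.220)²
       = 7.778 / 38.68 = 0.2011.

0.201 R_☉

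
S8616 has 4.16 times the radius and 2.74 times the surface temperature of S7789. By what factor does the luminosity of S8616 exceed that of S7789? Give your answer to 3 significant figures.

975

From the Stefan–Boltzmann law, L ∝ R²T⁴, so
L_S8616/L_S7789 = (R_S8616/R_S7789)² (T_S8616/T_S7789)⁴ = (4.16)² × (2.74)⁴ = 17.31 × 56.36 = 975.4.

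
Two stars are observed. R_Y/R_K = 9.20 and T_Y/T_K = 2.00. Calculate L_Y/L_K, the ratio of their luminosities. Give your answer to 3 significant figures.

1.35×10^3

From the Stefan–Boltzmann law, L ∝ R²T⁴, so
L_Y/L_K = (R_Y/R_K)² (T_Y/T_K)⁴ = (9.20)² × (2.00)⁴ = 84.64 × 16.00 = 1354.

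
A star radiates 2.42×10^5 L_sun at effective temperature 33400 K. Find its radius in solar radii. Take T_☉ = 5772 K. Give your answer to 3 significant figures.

14.7 solar radii

R/R_☉ = √(L/L_☉) / (T/T_☉)² = √(2.42×10^5) / (5.787)²
       = 491.9 / 33.48 = 14.69.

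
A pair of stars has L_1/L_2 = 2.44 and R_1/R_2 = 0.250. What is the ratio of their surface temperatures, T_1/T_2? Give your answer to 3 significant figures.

2.50

L ∝ R²T⁴ gives T ∝ (L/R²)^(1/4), so
T_1/T_2 = (2.44 / 0.250²)^(1/4) = (39.04)^(1/4) = 2.500.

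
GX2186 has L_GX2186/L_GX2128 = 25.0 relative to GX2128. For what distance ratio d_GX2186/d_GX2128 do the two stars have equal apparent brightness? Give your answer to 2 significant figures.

5.0

Equal flux requires L_GX2186/d_GX2186² = L_GX2128/d_GX2128², so d_GX2186/d_GX2128 = √(L_GX2186/L_GX2128)
= √(25.0) = 5.000.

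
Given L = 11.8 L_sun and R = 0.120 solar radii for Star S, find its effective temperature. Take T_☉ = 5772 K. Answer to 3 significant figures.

T/T_☉ = (L/L_☉)^(1/4) / (R/R_☉)^(1/2)
T = 5772 × (11.8)^(1/4) / √(0.120) = 5772 × 1.853 / 0.3464 = 3.088×10^4 K.

3.09×10^4 K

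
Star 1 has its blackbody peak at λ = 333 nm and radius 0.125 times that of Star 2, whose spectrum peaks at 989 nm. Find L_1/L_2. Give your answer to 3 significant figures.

1.22

Wien's law gives T ∝ 1/λ_max, so T_1/T_2 = λ_2/λ_1 = 989/333 = 2.970.
Then L ∝ R²T⁴ gives L_1/L_2 = (0.125)² × (2.970)⁴ = 0.01562 × 77.81 = 1.216.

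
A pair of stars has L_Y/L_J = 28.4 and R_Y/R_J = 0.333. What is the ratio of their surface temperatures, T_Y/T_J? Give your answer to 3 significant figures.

L ∝ R²T⁴ gives T ∝ (L/R²)^(1/4), so
T_Y/T_J = (28.4 / 0.333²)^(1/4) = (256.1)^(1/4) = 4.000.

4.00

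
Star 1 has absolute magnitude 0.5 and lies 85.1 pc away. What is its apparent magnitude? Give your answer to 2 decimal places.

m = M + 5 log₁₀(d/10 pc) = 0.5 + 5 log₁₀(85.1/10)
  = 0.5 + 5 × 0.930 = 0.5 + 4.65 = 5.15.

5.15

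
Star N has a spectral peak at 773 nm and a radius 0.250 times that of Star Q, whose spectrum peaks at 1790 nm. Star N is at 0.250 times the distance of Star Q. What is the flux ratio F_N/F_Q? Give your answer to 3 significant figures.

Wien's law: T_N/T_Q = λ_Q/λ_N = 1790/773 = 2.316.
L_N/L_Q = (R_N/R_Q)²(T_N/T_Q)⁴ = (0.250)²(2.316)⁴ = 1.797.
F_N/F_Q = (L_N/L_Q)/(d_N/d_Q)² = 1.797/(0.250)² = 28.75.

28.8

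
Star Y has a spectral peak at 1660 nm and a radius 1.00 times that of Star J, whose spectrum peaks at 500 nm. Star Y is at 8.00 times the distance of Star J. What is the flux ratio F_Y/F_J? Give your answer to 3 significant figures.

Wien's law: T_Y/T_J = λ_J/λ_Y = 500/1660 = 0.3012.
L_Y/L_J = (R_Y/R_J)²(T_Y/T_J)⁴ = (1.00)²(0.3012)⁴ = 0.008231.
F_Y/F_J = (L_Y/L_J)/(d_Y/d_J)² = 0.008231/(8.00)² = 1.286×10^-4.

1.29×10^-4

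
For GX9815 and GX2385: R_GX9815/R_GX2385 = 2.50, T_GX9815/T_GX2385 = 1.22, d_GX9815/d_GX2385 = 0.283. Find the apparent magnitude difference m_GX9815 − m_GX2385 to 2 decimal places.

L_GX9815/L_GX2385 = (2.50)²(1.22)⁴ = 13.85.
F_GX9815/F_GX2385 = (L_GX9815/L_GX2385)/(d_GX9815/d_GX2385)² = 13.85/0.08009 = 172.9.
m_GX9815 − m_GX2385 = −2.5 log₁₀(172.9) = -5.59.

-5.59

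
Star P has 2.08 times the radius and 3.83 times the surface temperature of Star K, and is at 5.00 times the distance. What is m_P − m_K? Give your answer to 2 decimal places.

L_P/L_K = (2.08)²(3.83)⁴ = 930.9.
F_P/F_K = (L_P/L_K)/(d_P/d_K)² = 930.9/25.00 = 37.24.
m_P − m_K = −2.5 log₁₀(37.24) = -3.93.

-3.93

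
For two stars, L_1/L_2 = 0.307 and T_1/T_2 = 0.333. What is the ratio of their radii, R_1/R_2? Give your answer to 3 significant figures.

5.00

L ∝ R²T⁴ gives R ∝ √L / T², so
R_1/R_2 = √(0.307) / (0.333)² = 0.5541 / 0.1109 = 4.997.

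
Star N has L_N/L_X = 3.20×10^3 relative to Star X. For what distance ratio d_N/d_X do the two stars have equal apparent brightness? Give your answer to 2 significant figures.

57

Equal flux requires L_N/d_N² = L_X/d_X², so d_N/d_X = √(L_N/L_X)
= √(3.20×10^3) = 56.57.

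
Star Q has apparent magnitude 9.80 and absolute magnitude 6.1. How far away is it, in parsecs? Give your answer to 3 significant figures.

m − M = 5 log₁₀(d/10 pc)
9.80 − (6.1) = 3.70 = 5 log₁₀(d/10)
d = 10 × 10^(3.70/5) = 10 × 10^0.740 = 54.95 pc.

55.0 pc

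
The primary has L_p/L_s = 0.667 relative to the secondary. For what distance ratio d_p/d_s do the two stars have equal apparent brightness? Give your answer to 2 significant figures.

0.82

Equal flux requires L_p/d_p² = L_s/d_s², so d_p/d_s = √(L_p/L_s)
= √(0.667) = 0.8167.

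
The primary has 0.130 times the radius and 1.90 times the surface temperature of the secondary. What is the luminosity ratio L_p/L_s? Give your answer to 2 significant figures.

From the Stefan–Boltzmann law, L ∝ R²T⁴, so
L_p/L_s = (R_p/R_s)² (T_p/T_s)⁴ = (0.130)² × (1.90)⁴ = 0.01690 × 13.03 = 0.2202.

0.22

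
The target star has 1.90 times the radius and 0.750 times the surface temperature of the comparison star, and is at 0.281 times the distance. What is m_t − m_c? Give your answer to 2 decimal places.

L_t/L_c = (1.90)²(0.750)⁴ = 1.142.
F_t/F_c = (L_t/L_c)/(d_t/d_c)² = 1.142/0.07896 = 14.47.
m_t − m_c = −2.5 log₁₀(14.47) = -2.90.

-2.90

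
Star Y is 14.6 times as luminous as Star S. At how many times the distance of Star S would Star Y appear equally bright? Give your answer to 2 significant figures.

3.8

Equal flux requires L_Y/d_Y² = L_S/d_S², so d_Y/d_S = √(L_Y/L_S)
= √(14.6) = 3.821.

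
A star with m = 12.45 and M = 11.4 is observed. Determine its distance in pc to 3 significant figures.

16.2 pc

m − M = 5 log₁₀(d/10 pc)
12.45 − (11.4) = 1.05 = 5 log₁₀(d/10)
d = 10 × 10^(1.05/5) = 10 × 10^0.210 = 16.22 pc.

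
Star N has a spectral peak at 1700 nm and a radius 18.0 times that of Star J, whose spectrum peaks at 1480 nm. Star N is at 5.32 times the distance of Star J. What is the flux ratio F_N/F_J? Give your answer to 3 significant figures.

6.58

Wien's law: T_N/T_J = λ_J/λ_N = 1480/1700 = 0.8706.
L_N/L_J = (R_N/R_J)²(T_N/T_J)⁴ = (18.0)²(0.8706)⁴ = 186.1.
F_N/F_J = (L_N/L_J)/(d_N/d_J)² = 186.1/(5.32)² = 6.576.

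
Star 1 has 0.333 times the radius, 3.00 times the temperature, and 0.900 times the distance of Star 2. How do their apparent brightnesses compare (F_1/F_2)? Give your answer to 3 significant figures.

11.1

L_1/L_2 = (R_1/R_2)²(T_1/T_2)⁴ = (0.333)² × (3.00)⁴ = 8.982.
F_1/F_2 = (L_1/L_2)/(d_1/d_2)² = 8.982 / (0.900)² = 11.09.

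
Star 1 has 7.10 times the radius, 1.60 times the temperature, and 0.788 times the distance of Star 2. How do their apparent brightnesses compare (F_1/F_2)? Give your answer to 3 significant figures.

532

L_1/L_2 = (R_1/R_2)²(T_1/T_2)⁴ = (7.10)² × (1.60)⁴ = 330.4.
F_1/F_2 = (L_1/L_2)/(d_1/d_2)² = 330.4 / (0.788)² = 532.0.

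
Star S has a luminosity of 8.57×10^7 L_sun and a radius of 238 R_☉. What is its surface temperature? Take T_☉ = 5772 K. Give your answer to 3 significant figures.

3.60×10^4 K

T/T_☉ = (L/L_☉)^(1/4) / (R/R_☉)^(1/2)
T = 5772 × (8.57×10^7)^(1/4) / √(238) = 5772 × 96.22 / 15.43 = 3.600×10^4 K.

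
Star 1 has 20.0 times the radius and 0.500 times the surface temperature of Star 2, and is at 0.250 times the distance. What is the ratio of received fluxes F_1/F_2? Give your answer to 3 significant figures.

400

L_1/L_2 = (R_1/R_2)²(T_1/T_2)⁴ = (20.0)² × (0.500)⁴ = 25.00.
F_1/F_2 = (L_1/L_2)/(d_1/d_2)² = 25.00 / (0.250)² = 400.0.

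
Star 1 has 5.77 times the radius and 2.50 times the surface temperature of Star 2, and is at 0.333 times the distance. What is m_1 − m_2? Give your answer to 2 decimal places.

L_1/L_2 = (5.77)²(2.50)⁴ = 1301.
F_1/F_2 = (L_1/L_2)/(d_1/d_2)² = 1301/0.1109 = 1.173×10^4.
m_1 − m_2 = −2.5 log₁₀(1.173×10^4) = -10.17.

-10.17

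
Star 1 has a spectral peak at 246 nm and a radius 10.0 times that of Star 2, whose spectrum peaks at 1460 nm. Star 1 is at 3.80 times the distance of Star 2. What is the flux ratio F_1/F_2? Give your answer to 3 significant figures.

Wien's law: T_1/T_2 = λ_2/λ_1 = 1460/246 = 5.935.
L_1/L_2 = (R_1/R_2)²(T_1/T_2)⁴ = (10.0)²(5.935)⁴ = 1.241×10^5.
F_1/F_2 = (L_1/L_2)/(d_1/d_2)² = 1.241×10^5/(3.80)² = 8592.

8.59×10^3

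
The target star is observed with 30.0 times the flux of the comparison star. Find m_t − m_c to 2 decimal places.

-3.69

m_t − m_c = −2.5 log₁₀(F_t/F_c) = −2.5 log₁₀(30.0) = −2.5 × (1.477) = -3.693.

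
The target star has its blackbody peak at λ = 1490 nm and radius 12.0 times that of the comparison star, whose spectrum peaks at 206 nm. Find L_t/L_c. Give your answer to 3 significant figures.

0.0526

Wien's law gives T ∝ 1/λ_max, so T_t/T_c = λ_c/λ_t = 206/1490 = 0.1383.
Then L ∝ R²T⁴ gives L_t/L_c = (12.0)² × (0.1383)⁴ = 144.0 × 3.654×10^-4 = 0.05261.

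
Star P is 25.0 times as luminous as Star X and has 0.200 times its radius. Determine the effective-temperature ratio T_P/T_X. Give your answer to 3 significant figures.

5.00

L ∝ R²T⁴ gives T ∝ (L/R²)^(1/4), so
T_P/T_X = (25.0 / 0.200²)^(1/4) = (625.0)^(1/4) = 5.000.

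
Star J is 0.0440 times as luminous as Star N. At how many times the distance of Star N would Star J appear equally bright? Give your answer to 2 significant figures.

Equal flux requires L_J/d_J² = L_N/d_N², so d_J/d_N = √(L_J/L_N)
= √(0.0440) = 0.2098.

0.21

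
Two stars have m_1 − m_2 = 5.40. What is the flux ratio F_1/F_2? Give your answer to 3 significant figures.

F_1/F_2 = 10^(−(m_1 − m_2)/2.5) = 10^(-5.40/2.5) = 10^-2.160 = 0.006918.

0.00692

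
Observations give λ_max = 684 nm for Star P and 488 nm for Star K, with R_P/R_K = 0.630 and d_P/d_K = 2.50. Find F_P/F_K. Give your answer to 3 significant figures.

Wien's law: T_P/T_K = λ_K/λ_P = 488/684 = 0.7135.
L_P/L_K = (R_P/R_K)²(T_P/T_K)⁴ = (0.630)²(0.7135)⁴ = 0.1028.
F_P/F_K = (L_P/L_K)/(d_P/d_K)² = 0.1028/(2.50)² = 0.01645.

0.0165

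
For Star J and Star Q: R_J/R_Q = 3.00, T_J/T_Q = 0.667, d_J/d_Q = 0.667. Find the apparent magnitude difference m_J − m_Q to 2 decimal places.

L_J/L_Q = (3.00)²(0.667)⁴ = 1.781.
F_J/F_Q = (L_J/L_Q)/(d_J/d_Q)² = 1.781/0.4449 = 4.004.
m_J − m_Q = −2.5 log₁₀(4.004) = -1.51.

-1.51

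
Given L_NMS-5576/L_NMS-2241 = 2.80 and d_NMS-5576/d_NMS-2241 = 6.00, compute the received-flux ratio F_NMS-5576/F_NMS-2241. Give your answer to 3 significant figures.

0.0778

F = L/(4πd²), so F_NMS-5576/F_NMS-2241 = (L_NMS-5576/L_NMS-2241) / (d_NMS-5576/d_NMS-2241)²
= 2.80 / (6.00)² = 2.80 / 36.00 = 0.07778.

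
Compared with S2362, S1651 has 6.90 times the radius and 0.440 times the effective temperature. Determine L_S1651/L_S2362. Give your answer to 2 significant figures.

From the Stefan–Boltzmann law, L ∝ R²T⁴, so
L_S1651/L_S2362 = (R_S1651/R_S2362)² (T_S1651/T_S2362)⁴ = (6.90)² × (0.440)⁴ = 47.61 × 0.03748 = 1.784.

1.8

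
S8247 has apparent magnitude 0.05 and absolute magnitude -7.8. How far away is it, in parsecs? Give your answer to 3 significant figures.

372 pc

m − M = 5 log₁₀(d/10 pc)
0.05 − (-7.8) = 7.85 = 5 log₁₀(d/10)
d = 10 × 10^(7.85/5) = 10 × 10^1.570 = 371.5 pc.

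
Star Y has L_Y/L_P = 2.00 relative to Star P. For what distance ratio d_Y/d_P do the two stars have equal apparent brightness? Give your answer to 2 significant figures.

Equal flux requires L_Y/d_Y² = L_P/d_P², so d_Y/d_P = √(L_Y/L_P)
= √(2.00) = 1.414.

1.4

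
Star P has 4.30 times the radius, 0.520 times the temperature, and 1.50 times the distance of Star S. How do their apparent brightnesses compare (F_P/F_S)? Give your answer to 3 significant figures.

L_P/L_S = (R_P/R_S)²(T_P/T_S)⁴ = (4.30)² × (0.520)⁴ = 1.352.
F_P/F_S = (L_P/L_S)/(d_P/d_S)² = 1.352 / (1.50)² = 0.6009.

0.601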